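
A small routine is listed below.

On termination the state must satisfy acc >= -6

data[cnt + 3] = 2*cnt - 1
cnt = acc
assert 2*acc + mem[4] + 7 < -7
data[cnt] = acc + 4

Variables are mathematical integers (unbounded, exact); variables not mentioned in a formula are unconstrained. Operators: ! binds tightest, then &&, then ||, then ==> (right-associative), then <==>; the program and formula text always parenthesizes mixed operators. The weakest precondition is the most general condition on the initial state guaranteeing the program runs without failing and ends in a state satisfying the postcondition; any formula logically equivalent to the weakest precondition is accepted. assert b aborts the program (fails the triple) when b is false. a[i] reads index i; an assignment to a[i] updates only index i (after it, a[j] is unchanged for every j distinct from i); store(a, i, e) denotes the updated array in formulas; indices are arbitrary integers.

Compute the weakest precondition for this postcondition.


Working backward. After the program, acc >= -6 must hold.
Before data[cnt] := acc + 4: acc >= -6
Before assert 2*acc + mem[4] + 7 < -7: mem[4] + 2*acc < -14 && acc >= -6
Before cnt := acc: mem[4] + 2*acc < -14 && acc >= -6
Before data[cnt + 3] := 2*cnt - 1: mem[4] + 2*acc < -14 && acc >= -6
Answer: WP = mem[4] + 2*acc < -14 && acc >= -6


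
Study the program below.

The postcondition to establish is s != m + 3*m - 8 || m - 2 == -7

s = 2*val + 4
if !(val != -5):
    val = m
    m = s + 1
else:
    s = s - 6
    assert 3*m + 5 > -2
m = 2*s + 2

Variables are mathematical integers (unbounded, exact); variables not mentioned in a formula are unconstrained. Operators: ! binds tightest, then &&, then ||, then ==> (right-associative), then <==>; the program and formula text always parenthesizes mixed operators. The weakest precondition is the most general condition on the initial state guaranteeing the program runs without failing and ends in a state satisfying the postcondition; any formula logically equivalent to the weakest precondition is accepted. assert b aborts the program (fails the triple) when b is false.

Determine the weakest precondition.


Working backward. After the program, the postcondition s != m + 3*m - 8 || m - 2 == -7 must hold; in canonical form it is s != 4*m - 8 || m == -5.
Before m := 2*s + 2: 7*s != 0 || 2*s == -7
Then branch requires 7*s != 0 || 2*s == -7; else branch requires 3*m > -7 && (7*s != 42 || 2*s == 5).
Before the if: ((!(val != -5)) ==> (7*s != 0 || 2*s == -7)) && (val != -5 ==> (3*m > -7 && (7*s != 42 || 2*s == 5)))
Before s := 2*val + 4: ((!(val != -5)) ==> (14*val != -28 || 4*val == -15)) && (val != -5 ==> (3*m > -7 && (14*val != 14 || 4*val == -3)))
Answer: WP = ((!(val != -5)) ==> (14*val != -28 || 4*val == -15)) && (val != -5 ==> (3*m > -7 && (14*val != 14 || 4*val == -3)))


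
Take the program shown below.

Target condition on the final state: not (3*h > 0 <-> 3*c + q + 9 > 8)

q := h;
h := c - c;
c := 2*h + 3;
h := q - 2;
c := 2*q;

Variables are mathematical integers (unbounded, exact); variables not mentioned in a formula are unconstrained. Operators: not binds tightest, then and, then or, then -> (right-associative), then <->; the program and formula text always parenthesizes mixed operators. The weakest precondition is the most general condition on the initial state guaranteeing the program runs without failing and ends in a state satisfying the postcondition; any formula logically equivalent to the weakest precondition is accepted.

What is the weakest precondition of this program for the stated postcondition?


Working backward. After the program, the postcondition not (3*h > 0 <-> 3*c + q + 9 > 8) must hold; in canonical form it is not (3*h > 0 <-> 3*c + q > -1).
Before c := 2*q: not (3*h > 0 <-> 7*q > -1)
Before h := q - 2: not (3*q > 6 <-> 7*q > -1)
Before c := 2*h + 3: not (3*q > 6 <-> 7*q > -1)
Before h := c - c: not (3*q > 6 <-> 7*q > -1)
Before q := h: not (3*h > 6 <-> 7*h > -1)
Answer: WP = not (3*h > 6 <-> 7*h > -1)


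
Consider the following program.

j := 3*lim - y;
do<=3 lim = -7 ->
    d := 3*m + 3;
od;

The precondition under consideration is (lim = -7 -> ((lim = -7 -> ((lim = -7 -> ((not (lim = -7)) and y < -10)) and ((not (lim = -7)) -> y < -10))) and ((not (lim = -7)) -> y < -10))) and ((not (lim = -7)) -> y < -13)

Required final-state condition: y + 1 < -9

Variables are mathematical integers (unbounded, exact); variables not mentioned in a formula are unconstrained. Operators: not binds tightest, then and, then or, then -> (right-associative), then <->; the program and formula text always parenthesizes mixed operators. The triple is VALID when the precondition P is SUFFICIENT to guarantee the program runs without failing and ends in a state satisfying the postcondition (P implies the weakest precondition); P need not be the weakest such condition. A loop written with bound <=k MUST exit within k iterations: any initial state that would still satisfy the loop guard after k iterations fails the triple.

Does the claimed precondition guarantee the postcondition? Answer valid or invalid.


Working backward. After the program, the postcondition y + 1 < -9 must hold; in canonical form it is y < -10.
Before the loop (bound <=3), unroll the exhaustion recursion (WP_0 = exit-now case; WP_j = one more guarded iteration, up to j = 3):
  WP_0: (not (lim = -7)) and y < -10
  WP_1: (lim = -7 -> ((not (lim = -7)) and y < -10)) and ((not (lim = -7)) -> y < -10)
  WP_2: (lim = -7 -> ((lim = -7 -> ((not (lim = -7)) and y < -10)) and ((not (lim = -7)) -> y < -10))) and ((not (lim = -7)) -> y < -10)
  WP_3: (lim = -7 -> ((lim = -7 -> ((lim = -7 -> ((not (lim = -7)) and y < -10)) and ((not (lim = -7)) -> y < -10))) and ((not (lim = -7)) -> y < -10))) and ((not (lim = -7)) -> y < -10)
So before the loop: (lim = -7 -> ((lim = -7 -> ((lim = -7 -> ((not (lim = -7)) and y < -10)) and ((not (lim = -7)) -> y < -10))) and ((not (lim = -7)) -> y < -10))) and ((not (lim = -7)) -> y < -10)
Before j := 3*lim - y: (lim = -7 -> ((lim = -7 -> ((lim = -7 -> ((not (lim = -7)) and y < -10)) and ((not (lim = -7)) -> y < -10))) and ((not (lim = -7)) -> y < -10))) and ((not (lim = -7)) -> y < -10)
The weakest precondition is (lim = -7 -> ((lim = -7 -> ((lim = -7 -> ((not (lim = -7)) and y < -10)) and ((not (lim = -7)) -> y < -10))) and ((not (lim = -7)) -> y < -10))) and ((not (lim = -7)) -> y < -10).
Check whether (lim = -7 -> ((lim = -7 -> ((lim = -7 -> ((not (lim = -7)) and y < -10)) and ((not (lim = -7)) -> y < -10))) and ((not (lim = -7)) -> y < -10))) and ((not (lim = -7)) -> y < -13) implies it.
Every state satisfying the precondition satisfies the weakest precondition: the implication holds.
Answer: valid


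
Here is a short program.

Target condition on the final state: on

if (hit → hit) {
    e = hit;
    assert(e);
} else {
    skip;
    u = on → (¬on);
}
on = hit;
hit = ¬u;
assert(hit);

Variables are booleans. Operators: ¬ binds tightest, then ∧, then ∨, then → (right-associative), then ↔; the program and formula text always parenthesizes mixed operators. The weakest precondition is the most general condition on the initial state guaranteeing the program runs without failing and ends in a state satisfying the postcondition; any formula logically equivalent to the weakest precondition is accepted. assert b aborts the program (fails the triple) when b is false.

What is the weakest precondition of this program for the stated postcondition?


Working backward. After the program, on must hold.
Before assert hit: hit ∧ on
Before hit := ¬u: (¬u) ∧ on
Before on := hit: (¬u) ∧ hit
Then branch requires hit ∧ (¬u); else branch requires (¬(on → (¬on))) ∧ hit.
Before the if: hit ∧ (¬u)
Answer: WP = hit ∧ (¬u)


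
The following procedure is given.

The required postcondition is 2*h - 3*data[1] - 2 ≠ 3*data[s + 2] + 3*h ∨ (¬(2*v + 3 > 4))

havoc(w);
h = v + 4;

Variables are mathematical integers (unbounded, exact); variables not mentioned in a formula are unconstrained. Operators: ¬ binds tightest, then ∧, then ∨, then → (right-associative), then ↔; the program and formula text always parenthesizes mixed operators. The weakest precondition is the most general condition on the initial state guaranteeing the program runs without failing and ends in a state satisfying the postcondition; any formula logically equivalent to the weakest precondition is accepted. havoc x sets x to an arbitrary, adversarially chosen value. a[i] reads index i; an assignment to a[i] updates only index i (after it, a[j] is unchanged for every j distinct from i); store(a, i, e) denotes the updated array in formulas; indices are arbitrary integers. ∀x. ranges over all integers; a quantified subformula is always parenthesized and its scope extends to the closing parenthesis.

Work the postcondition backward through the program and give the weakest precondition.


Working backward. After the program, the postcondition 2*h - 3*data[1] - 2 ≠ 3*data[s + 2] + 3*h ∨ (¬(2*v + 3 > 4)) must hold; in canonical form it is 3*data[s + 2] + 3*data[1] + h ≠ -2 ∨ (¬(2*v > 1)).
Before h := v + 4: 3*data[s + 2] + 3*data[1] + v ≠ -6 ∨ (¬(2*v > 1))
Before havoc w: 3*data[s + 2] + 3*data[1] + v ≠ -6 ∨ (¬(2*v > 1))
Answer: WP = 3*data[s + 2] + 3*data[1] + v ≠ -6 ∨ (¬(2*v > 1))


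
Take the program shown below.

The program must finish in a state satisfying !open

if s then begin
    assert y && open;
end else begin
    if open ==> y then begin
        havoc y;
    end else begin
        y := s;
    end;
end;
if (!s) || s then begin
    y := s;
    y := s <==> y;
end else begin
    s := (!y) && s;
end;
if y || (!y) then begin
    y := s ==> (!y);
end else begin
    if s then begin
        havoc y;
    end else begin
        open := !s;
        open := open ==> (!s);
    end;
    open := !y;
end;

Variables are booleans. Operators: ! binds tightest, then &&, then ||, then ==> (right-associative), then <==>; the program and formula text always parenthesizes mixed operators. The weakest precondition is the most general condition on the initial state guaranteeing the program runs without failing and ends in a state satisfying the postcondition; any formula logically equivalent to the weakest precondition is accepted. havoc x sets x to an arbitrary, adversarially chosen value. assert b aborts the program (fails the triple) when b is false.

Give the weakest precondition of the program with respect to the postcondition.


Working backward. After the program, !open must hold.
Then branch requires !open; else branch requires (!s) && ((!s) ==> y).
Before the if: !open
Then branch requires !open; else branch requires !open.
Before the if: !open
Then branch requires false; else branch requires ((open ==> y) ==> (!open)) && ((!(open ==> y)) ==> (!open)).
Before the if: (!s) && ((!s) ==> (((open ==> y) ==> (!open)) && ((!(open ==> y)) ==> (!open))))
Answer: WP = (!s) && ((!s) ==> (((open ==> y) ==> (!open)) && ((!(open ==> y)) ==> (!open))))


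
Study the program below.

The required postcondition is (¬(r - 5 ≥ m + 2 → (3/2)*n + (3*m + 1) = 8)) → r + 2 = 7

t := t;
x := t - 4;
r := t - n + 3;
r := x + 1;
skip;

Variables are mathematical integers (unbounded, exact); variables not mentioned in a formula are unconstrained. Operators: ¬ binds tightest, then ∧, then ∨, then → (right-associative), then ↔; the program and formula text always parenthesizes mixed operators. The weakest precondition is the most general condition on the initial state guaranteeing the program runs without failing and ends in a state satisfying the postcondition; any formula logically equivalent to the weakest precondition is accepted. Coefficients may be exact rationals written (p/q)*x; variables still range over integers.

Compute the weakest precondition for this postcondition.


Working backward. After the program, the postcondition (¬(r - 5 ≥ m + 2 → (3/2)*n + (3*m + 1) = 8)) → r + 2 = 7 must hold; in canonical form it is (¬(r ≥ m + 7 → 3*m + (3/2)*n = 7)) → r = 5.
Before skip: (¬(r ≥ m + 7 → 3*m + (3/2)*n = 7)) → r = 5
Before r := x + 1: (¬(x ≥ m + 6 → 3*m + (3/2)*n = 7)) → x = 4
Before r := t - n + 3: (¬(x ≥ m + 6 → 3*m + (3/2)*n = 7)) → x = 4
Before x := t - 4: (¬(t ≥ m + 10 → 3*m + (3/2)*n = 7)) → t = 8
Before t := t: (¬(t ≥ m + 10 → 3*m + (3/2)*n = 7)) → t = 8
Answer: WP = (¬(t ≥ m + 10 → 3*m + (3/2)*n = 7)) → t = 8


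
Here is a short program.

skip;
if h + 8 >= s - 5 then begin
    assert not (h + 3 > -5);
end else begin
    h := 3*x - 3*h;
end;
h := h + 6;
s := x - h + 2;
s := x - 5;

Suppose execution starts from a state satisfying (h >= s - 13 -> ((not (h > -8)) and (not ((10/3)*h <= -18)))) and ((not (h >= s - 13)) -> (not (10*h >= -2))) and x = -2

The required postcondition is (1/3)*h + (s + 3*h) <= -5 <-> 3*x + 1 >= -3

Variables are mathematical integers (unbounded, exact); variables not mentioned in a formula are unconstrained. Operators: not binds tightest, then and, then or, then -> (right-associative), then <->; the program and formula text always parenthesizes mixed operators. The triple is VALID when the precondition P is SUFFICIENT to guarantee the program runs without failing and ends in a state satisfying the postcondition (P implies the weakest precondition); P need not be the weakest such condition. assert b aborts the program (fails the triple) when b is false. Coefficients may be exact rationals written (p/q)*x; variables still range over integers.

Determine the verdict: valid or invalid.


Working backward. After the program, the postcondition (1/3)*h + (s + 3*h) <= -5 <-> 3*x + 1 >= -3 must hold; in canonical form it is (10/3)*h + s <= -5 <-> 3*x >= -4.
Before s := x - 5: (10/3)*h + x <= 0 <-> 3*x >= -4
Before s := x - h + 2: (10/3)*h + x <= 0 <-> 3*x >= -4
Before h := h + 6: (10/3)*h + x <= -20 <-> 3*x >= -4
Then branch requires (not (h > -8)) and ((10/3)*h + x <= -20 <-> 3*x >= -4); else branch requires 11*x <= 10*h - 20 <-> 3*x >= -4.
Before the if: (h >= s - 13 -> ((not (h > -8)) and ((10/3)*h + x <= -20 <-> 3*x >= -4))) and ((not (h >= s - 13)) -> (11*x <= 10*h - 20 <-> 3*x >= -4))
Before skip: (h >= s - 13 -> ((not (h > -8)) and ((10/3)*h + x <= -20 <-> 3*x >= -4))) and ((not (h >= s - 13)) -> (11*x <= 10*h - 20 <-> 3*x >= -4))
The weakest precondition is (h >= s - 13 -> ((not (h > -8)) and ((10/3)*h + x <= -20 <-> 3*x >= -4))) and ((not (h >= s - 13)) -> (11*x <= 10*h - 20 <-> 3*x >= -4)).
Check whether (h >= s - 13 -> ((not (h > -8)) and (not ((10/3)*h <= -18)))) and ((not (h >= s - 13)) -> (not (10*h >= -2))) and x = -2 implies it.
Every state satisfying the precondition satisfies the weakest precondition: the implication holds.
Answer: valid


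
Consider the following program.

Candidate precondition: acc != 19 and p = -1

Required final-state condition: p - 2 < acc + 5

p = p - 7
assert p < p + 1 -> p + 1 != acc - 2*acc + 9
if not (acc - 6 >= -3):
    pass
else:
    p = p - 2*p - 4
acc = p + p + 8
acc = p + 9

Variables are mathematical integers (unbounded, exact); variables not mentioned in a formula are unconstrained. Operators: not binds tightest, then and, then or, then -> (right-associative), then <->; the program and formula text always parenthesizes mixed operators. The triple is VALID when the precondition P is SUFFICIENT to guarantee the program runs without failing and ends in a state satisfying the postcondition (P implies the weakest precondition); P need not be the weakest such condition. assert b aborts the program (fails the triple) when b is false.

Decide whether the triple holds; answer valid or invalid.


Working backward. After the program, the postcondition p - 2 < acc + 5 must hold; in canonical form it is p < acc + 7.
Before acc := p + 9: true
Before acc := p + p + 8: true
Then branch requires true; else branch requires true.
Before the if: true
Before assert p < p + 1 -> p + 1 != acc - 2*acc + 9: acc + p != 8
Before p := p - 7: acc + p != 15
The weakest precondition is acc + p != 15.
Check whether acc != 19 and p = -1 implies it.
Countermodel: at the initial state acc = 16, p = -1, the precondition holds but the weakest precondition fails.
Answer: invalid


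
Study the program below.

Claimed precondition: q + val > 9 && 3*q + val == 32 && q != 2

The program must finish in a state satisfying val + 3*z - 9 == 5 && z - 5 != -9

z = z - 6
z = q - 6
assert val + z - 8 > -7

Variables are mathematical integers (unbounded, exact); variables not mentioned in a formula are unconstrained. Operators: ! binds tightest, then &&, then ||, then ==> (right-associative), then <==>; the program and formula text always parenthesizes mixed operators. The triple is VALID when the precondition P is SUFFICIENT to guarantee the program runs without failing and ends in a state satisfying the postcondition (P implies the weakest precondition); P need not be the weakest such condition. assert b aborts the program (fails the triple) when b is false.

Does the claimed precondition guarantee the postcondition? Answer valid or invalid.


Working backward. After the program, the postcondition val + 3*z - 9 == 5 && z - 5 != -9 must hold; in canonical form it is val + 3*z == 14 && z != -4.
Before assert val + z - 8 > -7: val + z > 1 && val + 3*z == 14 && z != -4
Before z := q - 6: q + val > 7 && 3*q + val == 32 && q != 2
Before z := z - 6: q + val > 7 && 3*q + val == 32 && q != 2
The weakest precondition is q + val > 7 && 3*q + val == 32 && q != 2.
Check whether q + val > 9 && 3*q + val == 32 && q != 2 implies it.
Every state satisfying the precondition satisfies the weakest precondition: the implication holds.
Answer: valid


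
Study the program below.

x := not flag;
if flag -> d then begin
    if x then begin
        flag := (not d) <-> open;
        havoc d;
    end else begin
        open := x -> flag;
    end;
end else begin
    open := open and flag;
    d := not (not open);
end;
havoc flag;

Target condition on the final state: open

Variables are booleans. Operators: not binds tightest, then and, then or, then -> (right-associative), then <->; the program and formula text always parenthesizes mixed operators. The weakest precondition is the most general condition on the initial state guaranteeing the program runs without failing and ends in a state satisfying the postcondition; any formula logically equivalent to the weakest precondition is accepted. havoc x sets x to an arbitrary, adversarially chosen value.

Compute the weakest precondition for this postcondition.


Working backward. After the program, open must hold.
Before havoc flag: open
Then branch requires (x -> open) and ((not x) -> (x -> flag)); else branch requires open and flag.
Before the if: ((flag -> d) -> ((x -> open) and ((not x) -> (x -> flag)))) and ((not (flag -> d)) -> (open and flag))
Before x := not flag: ((flag -> d) -> (((not flag) -> open) and (flag -> ((not flag) -> flag)))) and ((not (flag -> d)) -> (open and flag))
Answer: WP = ((flag -> d) -> (((not flag) -> open) and (flag -> ((not flag) -> flag)))) and ((not (flag -> d)) -> (open and flag))


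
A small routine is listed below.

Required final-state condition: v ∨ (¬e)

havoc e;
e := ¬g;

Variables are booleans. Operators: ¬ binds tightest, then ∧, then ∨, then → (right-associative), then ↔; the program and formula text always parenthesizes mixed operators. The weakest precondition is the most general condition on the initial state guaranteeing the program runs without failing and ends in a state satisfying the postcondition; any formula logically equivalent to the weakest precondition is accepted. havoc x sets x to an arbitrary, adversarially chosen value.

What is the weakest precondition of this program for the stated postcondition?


Working backward. After the program, v ∨ (¬e) must hold.
Before e := ¬g: v ∨ g
Before havoc e: v ∨ g
Answer: WP = v ∨ g


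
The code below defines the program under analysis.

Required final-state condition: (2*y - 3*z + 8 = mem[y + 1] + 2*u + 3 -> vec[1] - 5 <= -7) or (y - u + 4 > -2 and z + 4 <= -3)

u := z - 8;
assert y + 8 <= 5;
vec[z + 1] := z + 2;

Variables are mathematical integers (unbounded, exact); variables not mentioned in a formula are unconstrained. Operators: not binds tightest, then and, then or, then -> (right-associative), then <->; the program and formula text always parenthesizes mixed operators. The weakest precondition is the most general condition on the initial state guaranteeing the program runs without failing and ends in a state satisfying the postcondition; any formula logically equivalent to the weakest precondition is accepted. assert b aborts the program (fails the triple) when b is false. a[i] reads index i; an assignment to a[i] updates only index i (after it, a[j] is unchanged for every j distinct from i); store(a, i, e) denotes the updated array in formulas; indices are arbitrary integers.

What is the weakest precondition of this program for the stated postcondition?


Working backward. After the program, the postcondition (2*y - 3*z + 8 = mem[y + 1] + 2*u + 3 -> vec[1] - 5 <= -7) or (y - u + 4 > -2 and z + 4 <= -3) must hold; in canonical form it is (2*y = mem[y + 1] + 2*u + 3*z - 5 -> vec[1] <= -2) or (y > u - 6 and z <= -7).
Before vec[z + 1] := z + 2: (2*y = mem[y + 1] + 2*u + 3*z - 5 -> store(vec, z + 1, z + 2)[1] <= -2) or (y > u - 6 and z <= -7)
Before assert y + 8 <= 5: y <= -3 and ((2*y = mem[y + 1] + 2*u + 3*z - 5 -> store(vec, z + 1, z + 2)[1] <= -2) or (y > u - 6 and z <= -7))
Before u := z - 8: y <= -3 and ((2*y = mem[y + 1] + 5*z - 21 -> store(vec, z + 1, z + 2)[1] <= -2) or (y > z - 14 and z <= -7))
Answer: WP = y <= -3 and ((2*y = mem[y + 1] + 5*z - 21 -> store(vec, z + 1, z + 2)[1] <= -2) or (y > z - 14 and z <= -7))


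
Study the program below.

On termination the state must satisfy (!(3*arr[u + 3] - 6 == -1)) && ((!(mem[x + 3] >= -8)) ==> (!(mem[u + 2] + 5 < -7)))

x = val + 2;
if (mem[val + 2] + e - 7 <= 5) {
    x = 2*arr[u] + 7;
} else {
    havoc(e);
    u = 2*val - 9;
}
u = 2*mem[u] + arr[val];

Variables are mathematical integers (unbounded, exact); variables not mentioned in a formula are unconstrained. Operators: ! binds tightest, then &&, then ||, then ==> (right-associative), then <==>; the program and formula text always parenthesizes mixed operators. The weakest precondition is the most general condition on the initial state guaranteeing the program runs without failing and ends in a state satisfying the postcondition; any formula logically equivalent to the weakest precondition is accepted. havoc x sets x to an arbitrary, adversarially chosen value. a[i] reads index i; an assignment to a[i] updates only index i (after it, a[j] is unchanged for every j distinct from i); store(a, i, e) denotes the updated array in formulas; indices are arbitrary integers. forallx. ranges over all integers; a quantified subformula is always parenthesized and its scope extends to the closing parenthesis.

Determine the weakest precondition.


Working backward. After the program, the postcondition (!(3*arr[u + 3] - 6 == -1)) && ((!(mem[x + 3] >= -8)) ==> (!(mem[u + 2] + 5 < -7))) must hold; in canonical form it is (!(3*arr[u + 3] == 5)) && ((!(mem[x + 3] >= -8)) ==> (!(mem[u + 2] < -12))).
Before u := 2*mem[u] + arr[val]: (!(3*arr[arr[val] + 2*mem[u] + 3] == 5)) && ((!(mem[x + 3] >= -8)) ==> (!(mem[arr[val] + 2*mem[u] + 2] < -12)))
Then branch requires (!(3*arr[arr[val] + 2*mem[u] + 3] == 5)) && ((!(mem[2*arr[u] + 10] >= -8)) ==> (!(mem[arr[val] + 2*mem[u] + 2] < -12))); else branch requires (!(3*arr[arr[val] + 2*mem[2*val - 9] + 3] == 5)) && ((!(mem[x + 3] >= -8)) ==> (!(mem[arr[val] + 2*mem[2*val - 9] + 2] < -12))).
Before the if: (mem[val + 2] + e <= 12 ==> ((!(3*arr[arr[val] + 2*mem[u] + 3] == 5)) && ((!(mem[2*arr[u] + 10] >= -8)) ==> (!(mem[arr[val] + 2*mem[u] + 2] < -12))))) && ((!(mem[val + 2] + e <= 12)) ==> ((!(3*arr[arr[val] + 2*mem[2*val - 9] + 3] == 5)) && ((!(mem[x + 3] >= -8)) ==> (!(mem[arr[val] + 2*mem[2*val - 9] + 2] < -12)))))
Before x := val + 2: (mem[val + 2] + e <= 12 ==> ((!(3*arr[arr[val] + 2*mem[u] + 3] == 5)) && ((!(mem[2*arr[u] + 10] >= -8)) ==> (!(mem[arr[val] + 2*mem[u] + 2] < -12))))) && ((!(mem[val + 2] + e <= 12)) ==> ((!(3*arr[arr[val] + 2*mem[2*val - 9] + 3] == 5)) && ((!(mem[val + 5] >= -8)) ==> (!(mem[arr[val] + 2*mem[2*val - 9] + 2] < -12)))))
Answer: WP = (mem[val + 2] + e <= 12 ==> ((!(3*arr[arr[val] + 2*mem[u] + 3] == 5)) && ((!(mem[2*arr[u] + 10] >= -8)) ==> (!(mem[arr[val] + 2*mem[u] + 2] < -12))))) && ((!(mem[val + 2] + e <= 12)) ==> ((!(3*arr[arr[val] + 2*mem[2*val - 9] + 3] == 5)) && ((!(mem[val + 5] >= -8)) ==> (!(mem[arr[val] + 2*mem[2*val - 9] + 2] < -12)))))


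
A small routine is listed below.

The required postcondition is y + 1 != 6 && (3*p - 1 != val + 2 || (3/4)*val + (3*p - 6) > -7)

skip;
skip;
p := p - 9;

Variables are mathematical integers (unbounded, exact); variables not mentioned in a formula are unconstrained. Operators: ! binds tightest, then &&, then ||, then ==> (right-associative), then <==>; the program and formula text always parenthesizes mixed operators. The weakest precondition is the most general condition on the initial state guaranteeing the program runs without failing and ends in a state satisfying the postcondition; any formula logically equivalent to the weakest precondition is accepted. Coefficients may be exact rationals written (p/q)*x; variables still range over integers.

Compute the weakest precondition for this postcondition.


Working backward. After the program, the postcondition y + 1 != 6 && (3*p - 1 != val + 2 || (3/4)*val + (3*p - 6) > -7) must hold; in canonical form it is y != 5 && (3*p != val + 3 || 3*p + (3/4)*val > -1).
Before p := p - 9: y != 5 && (3*p != val + 30 || 3*p + (3/4)*val > 26)
Before skip: y != 5 && (3*p != val + 30 || 3*p + (3/4)*val > 26)
Before skip: y != 5 && (3*p != val + 30 || 3*p + (3/4)*val > 26)
Answer: WP = y != 5 && (3*p != val + 30 || 3*p + (3/4)*val > 26)


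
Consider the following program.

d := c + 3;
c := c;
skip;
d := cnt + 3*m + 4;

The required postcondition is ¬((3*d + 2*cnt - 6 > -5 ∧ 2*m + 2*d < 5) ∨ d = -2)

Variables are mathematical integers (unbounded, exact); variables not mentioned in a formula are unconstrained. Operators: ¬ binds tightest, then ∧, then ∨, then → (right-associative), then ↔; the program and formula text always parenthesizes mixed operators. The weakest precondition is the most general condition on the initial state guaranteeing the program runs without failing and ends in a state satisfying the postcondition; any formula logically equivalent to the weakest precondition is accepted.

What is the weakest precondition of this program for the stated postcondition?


Working backward. After the program, the postcondition ¬((3*d + 2*cnt - 6 > -5 ∧ 2*m + 2*d < 5) ∨ d = -2) must hold; in canonical form it is ¬((2*cnt + 3*d > 1 ∧ 2*d + 2*m < 5) ∨ d = -2).
Before d := cnt + 3*m + 4: ¬((5*cnt + 9*m > -11 ∧ 2*cnt + 8*m < -3) ∨ cnt + 3*m = -6)
Before skip: ¬((5*cnt + 9*m > -11 ∧ 2*cnt + 8*m < -3) ∨ cnt + 3*m = -6)
Before c := c: ¬((5*cnt + 9*m > -11 ∧ 2*cnt + 8*m < -3) ∨ cnt + 3*m = -6)
Before d := c + 3: ¬((5*cnt + 9*m > -11 ∧ 2*cnt + 8*m < -3) ∨ cnt + 3*m = -6)
Answer: WP = ¬((5*cnt + 9*m > -11 ∧ 2*cnt + 8*m < -3) ∨ cnt + 3*m = -6)


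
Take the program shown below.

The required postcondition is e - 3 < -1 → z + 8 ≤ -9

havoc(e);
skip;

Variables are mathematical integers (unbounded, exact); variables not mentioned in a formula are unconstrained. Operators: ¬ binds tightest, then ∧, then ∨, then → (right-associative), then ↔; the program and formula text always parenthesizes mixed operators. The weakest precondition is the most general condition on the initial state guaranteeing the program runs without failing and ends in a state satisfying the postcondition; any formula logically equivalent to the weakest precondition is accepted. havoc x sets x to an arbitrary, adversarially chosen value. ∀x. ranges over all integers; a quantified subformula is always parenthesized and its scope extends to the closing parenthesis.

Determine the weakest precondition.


Working backward. After the program, the postcondition e - 3 < -1 → z + 8 ≤ -9 must hold; in canonical form it is e < 2 → z ≤ -17.
Before skip: e < 2 → z ≤ -17
Before havoc e: ∀e_1. (e_1 < 2 → z ≤ -17)
Answer: WP = ∀e_1. (e_1 < 2 → z ≤ -17)


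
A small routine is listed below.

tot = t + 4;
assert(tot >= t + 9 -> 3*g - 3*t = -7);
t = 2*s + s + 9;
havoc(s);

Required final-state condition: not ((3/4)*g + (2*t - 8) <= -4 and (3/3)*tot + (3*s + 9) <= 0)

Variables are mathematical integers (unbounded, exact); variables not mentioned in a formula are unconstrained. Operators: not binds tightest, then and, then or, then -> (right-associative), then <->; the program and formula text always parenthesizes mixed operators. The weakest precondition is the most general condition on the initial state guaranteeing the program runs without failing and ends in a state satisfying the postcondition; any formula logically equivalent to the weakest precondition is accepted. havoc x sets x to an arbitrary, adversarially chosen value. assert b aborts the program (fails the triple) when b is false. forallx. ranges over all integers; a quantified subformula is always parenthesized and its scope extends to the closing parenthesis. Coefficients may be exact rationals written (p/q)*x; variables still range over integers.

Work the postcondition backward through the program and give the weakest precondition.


Working backward. After the program, the postcondition not ((3/4)*g + (2*t - 8) <= -4 and (3/3)*tot + (3*s + 9) <= 0) must hold; in canonical form it is not ((3/4)*g + 2*t <= 4 and 3*s + tot <= -9).
Before havoc s: forall s_1. (not ((3/4)*g + 2*t <= 4 and 3*s_1 + tot <= -9))
Before t := 2*s + s + 9: forall s_1. (not ((3/4)*g + 6*s <= -14 and 3*s_1 + tot <= -9))
Before assert tot >= t + 9 -> 3*g - 3*t = -7: (tot >= t + 9 -> 3*g = 3*t - 7) and (forall s_1. (not ((3/4)*g + 6*s <= -14 and 3*s_1 + tot <= -9)))
Before tot := t + 4: forall s_1. (not ((3/4)*g + 6*s <= -14 and 3*s_1 + t <= -13))
Answer: WP = forall s_1. (not ((3/4)*g + 6*s <= -14 and 3*s_1 + t <= -13))


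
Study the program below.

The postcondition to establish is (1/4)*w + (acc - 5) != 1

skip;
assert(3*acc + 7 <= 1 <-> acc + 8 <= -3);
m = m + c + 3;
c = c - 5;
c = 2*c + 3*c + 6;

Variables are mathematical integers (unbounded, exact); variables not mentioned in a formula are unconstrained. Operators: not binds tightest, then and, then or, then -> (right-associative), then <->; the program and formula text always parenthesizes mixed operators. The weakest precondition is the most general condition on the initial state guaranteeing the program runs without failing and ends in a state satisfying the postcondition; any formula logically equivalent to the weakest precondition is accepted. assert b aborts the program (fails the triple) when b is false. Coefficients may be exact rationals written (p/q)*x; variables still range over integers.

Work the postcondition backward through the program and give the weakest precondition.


Working backward. After the program, the postcondition (1/4)*w + (acc - 5) != 1 must hold; in canonical form it is acc + (1/4)*w != 6.
Before c := 2*c + 3*c + 6: acc + (1/4)*w != 6
Before c := c - 5: acc + (1/4)*w != 6
Before m := m + c + 3: acc + (1/4)*w != 6
Before assert 3*acc + 7 <= 1 <-> acc + 8 <= -3: (3*acc <= -6 <-> acc <= -11) and acc + (1/4)*w != 6
Before skip: (3*acc <= -6 <-> acc <= -11) and acc + (1/4)*w != 6
Answer: WP = (3*acc <= -6 <-> acc <= -11) and acc + (1/4)*w != 6


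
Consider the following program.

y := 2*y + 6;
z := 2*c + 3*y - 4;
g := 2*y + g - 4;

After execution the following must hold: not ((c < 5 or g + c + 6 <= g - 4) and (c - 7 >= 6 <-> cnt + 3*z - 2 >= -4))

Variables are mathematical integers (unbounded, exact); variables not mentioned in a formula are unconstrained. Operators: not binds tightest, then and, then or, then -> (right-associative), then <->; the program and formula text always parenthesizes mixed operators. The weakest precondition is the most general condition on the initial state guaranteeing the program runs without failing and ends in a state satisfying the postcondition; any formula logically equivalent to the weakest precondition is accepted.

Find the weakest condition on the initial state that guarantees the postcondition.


Working backward. After the program, the postcondition not ((c < 5 or g + c + 6 <= g - 4) and (c - 7 >= 6 <-> cnt + 3*z - 2 >= -4)) must hold; in canonical form it is not ((c < 5 or c <= -10) and (c >= 13 <-> cnt + 3*z >= -2)).
Before g := 2*y + g - 4: not ((c < 5 or c <= -10) and (c >= 13 <-> cnt + 3*z >= -2))
Before z := 2*c + 3*y - 4: not ((c < 5 or c <= -10) and (c >= 13 <-> 6*c + cnt + 9*y >= 10))
Before y := 2*y + 6: not ((c < 5 or c <= -10) and (c >= 13 <-> 6*c + cnt + 18*y >= -44))
Answer: WP = not ((c < 5 or c <= -10) and (c >= 13 <-> 6*c + cnt + 18*y >= -44))


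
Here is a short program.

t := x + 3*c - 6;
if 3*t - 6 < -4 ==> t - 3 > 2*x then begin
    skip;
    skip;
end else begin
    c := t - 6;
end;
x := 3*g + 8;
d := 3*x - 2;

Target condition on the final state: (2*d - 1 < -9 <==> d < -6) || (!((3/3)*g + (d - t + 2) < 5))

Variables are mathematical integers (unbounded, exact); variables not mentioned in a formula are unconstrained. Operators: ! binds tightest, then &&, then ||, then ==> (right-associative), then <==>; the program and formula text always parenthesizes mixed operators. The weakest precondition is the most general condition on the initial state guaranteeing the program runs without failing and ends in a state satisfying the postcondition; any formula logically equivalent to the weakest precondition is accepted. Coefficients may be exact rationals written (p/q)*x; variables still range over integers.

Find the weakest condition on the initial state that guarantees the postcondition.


Working backward. After the program, the postcondition (2*d - 1 < -9 <==> d < -6) || (!((3/3)*g + (d - t + 2) < 5)) must hold; in canonical form it is (2*d < -8 <==> d < -6) || (!(d + g < t + 3)).
Before d := 3*x - 2: (6*x < -4 <==> 3*x < -4) || (!(g + 3*x < t + 5))
Before x := 3*g + 8: (18*g < -52 <==> 9*g < -28) || (!(10*g < t - 19))
Then branch requires (18*g < -52 <==> 9*g < -28) || (!(10*g < t - 19)); else branch requires (18*g < -52 <==> 9*g < -28) || (!(10*g < t - 19)).
Before the if: ((3*t < 2 ==> t > 2*x + 3) ==> ((18*g < -52 <==> 9*g < -28) || (!(10*g < t - 19)))) && ((!(3*t < 2 ==> t > 2*x + 3)) ==> ((18*g < -52 <==> 9*g < -28) || (!(10*g < t - 19))))
Before t := x + 3*c - 6: ((9*c + 3*x < 20 ==> 3*c > x + 9) ==> ((18*g < -52 <==> 9*g < -28) || (!(10*g < 3*c + x - 25)))) && ((!(9*c + 3*x < 20 ==> 3*c > x + 9)) ==> ((18*g < -52 <==> 9*g < -28) || (!(10*g < 3*c + x - 25))))
Answer: WP = ((9*c + 3*x < 20 ==> 3*c > x + 9) ==> ((18*g < -52 <==> 9*g < -28) || (!(10*g < 3*c + x - 25)))) && ((!(9*c + 3*x < 20 ==> 3*c > x + 9)) ==> ((18*g < -52 <==> 9*g < -28) || (!(10*g < 3*c + x - 25))))


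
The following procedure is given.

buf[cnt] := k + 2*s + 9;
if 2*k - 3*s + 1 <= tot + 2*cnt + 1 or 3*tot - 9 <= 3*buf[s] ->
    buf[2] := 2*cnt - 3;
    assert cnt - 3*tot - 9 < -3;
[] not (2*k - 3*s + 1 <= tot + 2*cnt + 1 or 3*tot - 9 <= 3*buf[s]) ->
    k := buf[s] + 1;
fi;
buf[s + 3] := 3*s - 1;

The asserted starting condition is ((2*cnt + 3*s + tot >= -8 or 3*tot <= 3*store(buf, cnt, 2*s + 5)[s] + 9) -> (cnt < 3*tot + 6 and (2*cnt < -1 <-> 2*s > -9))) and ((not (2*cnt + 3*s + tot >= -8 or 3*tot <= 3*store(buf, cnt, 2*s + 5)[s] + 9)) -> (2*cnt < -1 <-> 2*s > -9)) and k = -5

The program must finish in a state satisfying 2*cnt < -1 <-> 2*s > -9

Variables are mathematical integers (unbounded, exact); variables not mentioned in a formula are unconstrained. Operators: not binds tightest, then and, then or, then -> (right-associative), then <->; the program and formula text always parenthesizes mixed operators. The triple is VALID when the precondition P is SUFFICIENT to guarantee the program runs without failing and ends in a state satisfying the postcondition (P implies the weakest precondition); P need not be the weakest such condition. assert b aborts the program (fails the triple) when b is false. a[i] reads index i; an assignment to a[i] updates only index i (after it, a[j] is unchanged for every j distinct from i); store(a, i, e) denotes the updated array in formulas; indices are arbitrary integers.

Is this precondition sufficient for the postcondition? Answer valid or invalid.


Working backward. After the program, 2*cnt < -1 <-> 2*s > -9 must hold.
Before buf[s + 3] := 3*s - 1: 2*cnt < -1 <-> 2*s > -9
Then branch requires cnt < 3*tot + 6 and (2*cnt < -1 <-> 2*s > -9); else branch requires 2*cnt < -1 <-> 2*s > -9.
Before the if: ((2*k <= 2*cnt + 3*s + tot or 3*tot <= 3*buf[s] + 9) -> (cnt < 3*tot + 6 and (2*cnt < -1 <-> 2*s > -9))) and ((not (2*k <= 2*cnt + 3*s + tot or 3*tot <= 3*buf[s] + 9)) -> (2*cnt < -1 <-> 2*s > -9))
Before buf[cnt] := k + 2*s + 9: ((2*k <= 2*cnt + 3*s + tot or 3*tot <= 3*store(buf, cnt, k + 2*s + 9)[s] + 9) -> (cnt < 3*tot + 6 and (2*cnt < -1 <-> 2*s > -9))) and ((not (2*k <= 2*cnt + 3*s + tot or 3*tot <= 3*store(buf, cnt, k + 2*s + 9)[s] + 9)) -> (2*cnt < -1 <-> 2*s > -9))
The weakest precondition is ((2*k <= 2*cnt + 3*s + tot or 3*tot <= 3*store(buf, cnt, k + 2*s + 9)[s] + 9) -> (cnt < 3*tot + 6 and (2*cnt < -1 <-> 2*s > -9))) and ((not (2*k <= 2*cnt + 3*s + tot or 3*tot <= 3*store(buf, cnt, k + 2*s + 9)[s] + 9)) -> (2*cnt < -1 <-> 2*s > -9)).
Check whether ((2*cnt + 3*s + tot >= -8 or 3*tot <= 3*store(buf, cnt, 2*s + 5)[s] + 9) -> (cnt < 3*tot + 6 and (2*cnt < -1 <-> 2*s > -9))) and ((not (2*cnt + 3*s + tot >= -8 or 3*tot <= 3*store(buf, cnt, 2*s + 5)[s] + 9)) -> (2*cnt < -1 <-> 2*s > -9)) and k = -5 implies it.
Countermodel: at the initial state buf = {[-1] = 8, [0] = -11, elsewhere 8}, cnt = -1, k = -5, s = 0, tot = -7, the precondition holds but the weakest precondition fails.
Answer: invalid


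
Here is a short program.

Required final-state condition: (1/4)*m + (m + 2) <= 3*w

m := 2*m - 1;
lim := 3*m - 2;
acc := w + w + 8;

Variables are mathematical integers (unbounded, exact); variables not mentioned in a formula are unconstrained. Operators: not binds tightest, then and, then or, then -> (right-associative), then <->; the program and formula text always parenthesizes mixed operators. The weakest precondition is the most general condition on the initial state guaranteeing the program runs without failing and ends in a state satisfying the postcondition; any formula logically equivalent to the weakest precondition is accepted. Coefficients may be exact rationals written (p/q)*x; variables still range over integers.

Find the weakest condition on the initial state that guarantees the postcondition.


Working backward. After the program, the postcondition (1/4)*m + (m + 2) <= 3*w must hold; in canonical form it is (5/4)*m <= 3*w - 2.
Before acc := w + w + 8: (5/4)*m <= 3*w - 2
Before lim := 3*m - 2: (5/4)*m <= 3*w - 2
Before m := 2*m - 1: (5/2)*m <= 3*w - 3/4
Answer: WP = (5/2)*m <= 3*w - 3/4


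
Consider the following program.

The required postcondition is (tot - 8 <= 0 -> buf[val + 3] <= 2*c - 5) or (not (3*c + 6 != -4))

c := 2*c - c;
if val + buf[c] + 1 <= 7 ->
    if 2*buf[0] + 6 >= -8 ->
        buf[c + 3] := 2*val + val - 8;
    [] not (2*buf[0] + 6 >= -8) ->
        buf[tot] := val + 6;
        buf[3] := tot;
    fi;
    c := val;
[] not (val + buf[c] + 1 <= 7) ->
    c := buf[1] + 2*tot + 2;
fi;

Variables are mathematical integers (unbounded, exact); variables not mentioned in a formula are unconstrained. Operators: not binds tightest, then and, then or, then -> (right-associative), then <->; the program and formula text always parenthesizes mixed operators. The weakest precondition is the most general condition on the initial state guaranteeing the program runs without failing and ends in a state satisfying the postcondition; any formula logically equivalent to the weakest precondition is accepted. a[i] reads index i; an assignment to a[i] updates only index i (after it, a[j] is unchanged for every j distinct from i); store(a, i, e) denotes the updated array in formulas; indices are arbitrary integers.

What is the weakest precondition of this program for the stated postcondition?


Working backward. After the program, the postcondition (tot - 8 <= 0 -> buf[val + 3] <= 2*c - 5) or (not (3*c + 6 != -4)) must hold; in canonical form it is (tot <= 8 -> buf[val + 3] <= 2*c - 5) or (not (3*c != -10)).
Then branch requires (2*buf[0] >= -14 -> ((tot <= 8 -> store(buf, c + 3, 3*val - 8)[val + 3] <= 2*val - 5) or (not (3*val != -10)))) and ((not (2*buf[0] >= -14)) -> ((tot <= 8 -> store(store(buf, tot, val + 6), 3, tot)[val + 3] <= 2*val - 5) or (not (3*val != -10)))); else branch requires (tot <= 8 -> buf[val + 3] <= 2*buf[1] + 4*tot - 1) or (not (3*buf[1] + 6*tot != -16)).
Before the if: (buf[c] + val <= 6 -> ((2*buf[0] >= -14 -> ((tot <= 8 -> store(buf, c + 3, 3*val - 8)[val + 3] <= 2*val - 5) or (not (3*val != -10)))) and ((not (2*buf[0] >= -14)) -> ((tot <= 8 -> store(store(buf, tot, val + 6), 3, tot)[val + 3] <= 2*val - 5) or (not (3*val != -10)))))) and ((not (buf[c] + val <= 6)) -> ((tot <= 8 -> buf[val + 3] <= 2*buf[1] + 4*tot - 1) or (not (3*buf[1] + 6*tot != -16))))
Before c := 2*c - c: (buf[c] + val <= 6 -> ((2*buf[0] >= -14 -> ((tot <= 8 -> store(buf, c + 3, 3*val - 8)[val + 3] <= 2*val - 5) or (not (3*val != -10)))) and ((not (2*buf[0] >= -14)) -> ((tot <= 8 -> store(store(buf, tot, val + 6), 3, tot)[val + 3] <= 2*val - 5) or (not (3*val != -10)))))) and ((not (buf[c] + val <= 6)) -> ((tot <= 8 -> buf[val + 3] <= 2*buf[1] + 4*tot - 1) or (not (3*buf[1] + 6*tot != -16))))
Answer: WP = (buf[c] + val <= 6 -> ((2*buf[0] >= -14 -> ((tot <= 8 -> store(buf, c + 3, 3*val - 8)[val + 3] <= 2*val - 5) or (not (3*val != -10)))) and ((not (2*buf[0] >= -14)) -> ((tot <= 8 -> store(store(buf, tot, val + 6), 3, tot)[val + 3] <= 2*val - 5) or (not (3*val != -10)))))) and ((not (buf[c] + val <= 6)) -> ((tot <= 8 -> buf[val + 3] <= 2*buf[1] + 4*tot - 1) or (not (3*buf[1] + 6*tot != -16))))
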